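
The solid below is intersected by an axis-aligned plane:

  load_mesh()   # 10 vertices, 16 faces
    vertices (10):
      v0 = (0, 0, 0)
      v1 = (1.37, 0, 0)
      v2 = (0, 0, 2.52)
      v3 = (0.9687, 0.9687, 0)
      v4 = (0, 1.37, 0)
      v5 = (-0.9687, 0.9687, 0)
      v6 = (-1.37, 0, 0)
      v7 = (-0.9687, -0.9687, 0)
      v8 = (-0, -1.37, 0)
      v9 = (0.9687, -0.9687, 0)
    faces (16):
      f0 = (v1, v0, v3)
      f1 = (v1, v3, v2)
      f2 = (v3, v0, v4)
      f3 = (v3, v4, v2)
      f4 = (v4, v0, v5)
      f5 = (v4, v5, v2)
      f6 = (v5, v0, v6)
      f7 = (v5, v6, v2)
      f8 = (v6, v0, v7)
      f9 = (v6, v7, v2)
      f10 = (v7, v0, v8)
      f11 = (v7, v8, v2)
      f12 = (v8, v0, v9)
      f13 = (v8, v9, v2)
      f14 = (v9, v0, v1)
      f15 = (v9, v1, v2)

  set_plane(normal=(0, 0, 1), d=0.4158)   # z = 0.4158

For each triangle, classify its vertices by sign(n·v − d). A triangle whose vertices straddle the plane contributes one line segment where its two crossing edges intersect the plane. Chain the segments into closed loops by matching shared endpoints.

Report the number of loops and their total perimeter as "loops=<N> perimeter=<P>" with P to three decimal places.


Straddling triangles (8 of 16):
  (v1,v3,v2) [--+] → (0.808864, 0.808864, 0.4158)–(1.14395, 0, 0.4158)  len=0.8755
  (v3,v4,v2) [--+] → (0, 1.14395, 0.4158)–(0.808865, 0.808865, 0.4158)  len=0.8755
  (v4,v5,v2) [--+] → (-0.808864, 0.808864, 0.4158)–(0, 1.14395, 0.4158)  len=0.8755
  (v5,v6,v2) [--+] → (-1.14395, 0, 0.4158)–(-0.808865, 0.808865, 0.4158)  len=0.8755
  (v6,v7,v2) [--+] → (-0.808864, -0.808864, 0.4158)–(-1.14395, 0, 0.4158)  len=0.8755
  (v7,v8,v2) [--+] → (0, -1.14395, 0.4158)–(-0.808865, -0.808865, 0.4158)  len=0.8755
  (v8,v9,v2) [--+] → (0.808864, -0.808864, 0.4158)–(0, -1.14395, 0.4158)  len=0.8755
  (v9,v1,v2) [--+] → (1.14395, 0, 0.4158)–(0.808865, -0.808865, 0.4158)  len=0.8755

Chained into 1 loop(s):
  loop 1: 8 segments, perimeter = 7.0042
Total perimeter = 7.004

loops=1 perimeter=7.004


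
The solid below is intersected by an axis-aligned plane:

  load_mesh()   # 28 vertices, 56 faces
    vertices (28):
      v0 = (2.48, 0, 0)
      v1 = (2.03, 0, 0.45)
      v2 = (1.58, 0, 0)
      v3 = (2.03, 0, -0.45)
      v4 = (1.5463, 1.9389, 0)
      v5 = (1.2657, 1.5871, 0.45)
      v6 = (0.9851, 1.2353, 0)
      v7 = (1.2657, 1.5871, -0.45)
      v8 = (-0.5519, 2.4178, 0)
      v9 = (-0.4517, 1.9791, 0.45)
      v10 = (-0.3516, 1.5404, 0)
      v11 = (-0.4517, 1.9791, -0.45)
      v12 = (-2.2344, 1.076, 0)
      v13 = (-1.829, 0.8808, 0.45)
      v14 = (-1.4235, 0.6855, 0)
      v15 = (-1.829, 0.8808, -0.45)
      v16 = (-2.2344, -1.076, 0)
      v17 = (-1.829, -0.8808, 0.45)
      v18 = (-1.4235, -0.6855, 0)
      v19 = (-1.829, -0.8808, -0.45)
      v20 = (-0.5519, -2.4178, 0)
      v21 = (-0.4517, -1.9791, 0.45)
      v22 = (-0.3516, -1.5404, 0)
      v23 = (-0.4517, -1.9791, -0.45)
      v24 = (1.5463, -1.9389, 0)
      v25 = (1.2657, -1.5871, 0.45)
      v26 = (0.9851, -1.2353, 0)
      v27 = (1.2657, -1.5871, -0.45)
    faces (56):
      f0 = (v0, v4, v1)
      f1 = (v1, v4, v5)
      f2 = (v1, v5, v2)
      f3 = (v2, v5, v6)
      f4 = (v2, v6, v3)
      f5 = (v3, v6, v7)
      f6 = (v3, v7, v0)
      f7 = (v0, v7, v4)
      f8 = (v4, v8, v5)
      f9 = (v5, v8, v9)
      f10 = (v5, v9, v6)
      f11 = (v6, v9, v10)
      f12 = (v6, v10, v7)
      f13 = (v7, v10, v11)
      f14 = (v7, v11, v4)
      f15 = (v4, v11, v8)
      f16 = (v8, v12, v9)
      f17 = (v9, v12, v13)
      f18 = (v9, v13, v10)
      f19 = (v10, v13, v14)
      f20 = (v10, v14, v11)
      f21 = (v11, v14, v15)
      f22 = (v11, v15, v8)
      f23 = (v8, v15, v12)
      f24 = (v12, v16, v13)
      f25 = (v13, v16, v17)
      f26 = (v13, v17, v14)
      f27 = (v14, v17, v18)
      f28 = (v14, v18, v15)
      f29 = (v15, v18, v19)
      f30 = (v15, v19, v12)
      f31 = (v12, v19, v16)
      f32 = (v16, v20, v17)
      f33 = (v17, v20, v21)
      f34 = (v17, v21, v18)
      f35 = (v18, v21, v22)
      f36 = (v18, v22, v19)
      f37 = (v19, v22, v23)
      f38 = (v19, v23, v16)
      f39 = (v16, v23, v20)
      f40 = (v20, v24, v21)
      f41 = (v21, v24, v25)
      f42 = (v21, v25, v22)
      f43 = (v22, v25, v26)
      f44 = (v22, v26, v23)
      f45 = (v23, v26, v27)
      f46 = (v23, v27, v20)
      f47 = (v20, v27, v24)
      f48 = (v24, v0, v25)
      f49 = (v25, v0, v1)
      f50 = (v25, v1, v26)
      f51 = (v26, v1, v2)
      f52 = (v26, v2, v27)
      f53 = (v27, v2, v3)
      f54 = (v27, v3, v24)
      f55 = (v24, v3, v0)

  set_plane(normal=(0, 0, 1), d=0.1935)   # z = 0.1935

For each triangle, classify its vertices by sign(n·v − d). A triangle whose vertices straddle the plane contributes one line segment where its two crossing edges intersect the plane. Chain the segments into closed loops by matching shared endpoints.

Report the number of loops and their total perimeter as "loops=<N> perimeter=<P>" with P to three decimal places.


loops=2 perimeter=24.662

Straddling triangles (28 of 56):
  (v0,v4,v1) [--+] → (1.75429, 1.10517, 0.1935)–(2.2865, 0, 0.1935)  len=1.2266
  (v1,v4,v5) [+-+] → (1.75429, 1.10517, 0.1935)–(1.42564, 1.78763, 0.1935)  len=0.7575
  (v1,v5,v2) [++-] → (1.44485, 0.682453, 0.1935)–(1.7735, 0, 0.1935)  len=0.7575
  (v2,v5,v6) [-+-] → (1.44485, 0.682453, 0.1935)–(1.10576, 1.38657, 0.1935)  len=0.7815
  (v4,v8,v5) [--+] → (0.229668, 2.0606, 0.1935)–(1.42564, 1.78763, 0.1935)  len=1.2267
  (v5,v8,v9) [+-+] → (0.229668, 2.0606, 0.1935)–(-0.508814, 2.22916, 0.1935)  len=0.7575
  (v5,v9,v6) [++-] → (0.367276, 1.55513, 0.1935)–(1.10576, 1.38657, 0.1935)  len=0.7575
  (v6,v9,v10) [-+-] → (0.367276, 1.55513, 0.1935)–(-0.394643, 1.72904, 0.1935)  len=0.7815
  (v8,v12,v9) [--+] → (-1.46784, 1.46433, 0.1935)–(-0.508814, 2.22916, 0.1935)  len=1.2267
  (v9,v12,v13) [+-+] → (-1.46784, 1.46433, 0.1935)–(-2.06008, 0.992064, 0.1935)  len=0.7575
  (v9,v13,v10) [++-] → (-0.986882, 1.25677, 0.1935)–(-0.394643, 1.72904, 0.1935)  len=0.7575
  (v10,v13,v14) [-+-] → (-0.986882, 1.25677, 0.1935)–(-1.59787, 0.769479, 0.1935)  len=0.7815
  (v12,v16,v13) [--+] → (-2.06008, -0.234576, 0.1935)–(-2.06008, 0.992064, 0.1935)  len=1.2266
  (v13,v16,v17) [+-+] → (-2.06008, -0.234576, 0.1935)–(-2.06008, -0.992064, 0.1935)  len=0.7575
  (v13,v17,v14) [++-] → (-1.59787, 0.011991, 0.1935)–(-1.59787, 0.769479, 0.1935)  len=0.7575
  (v14,v17,v18) [-+-] → (-1.59787, 0.011991, 0.1935)–(-1.59787, -0.769479, 0.1935)  len=0.7815
  (v16,v20,v17) [--+] → (-1.10105, -1.75689, 0.1935)–(-2.06008, -0.992064, 0.1935)  len=1.2267
  (v17,v20,v21) [+-+] → (-1.10105, -1.75689, 0.1935)–(-0.508814, -2.22916, 0.1935)  len=0.7575
  (v17,v21,v18) [++-] → (-1.00563, -1.24175, 0.1935)–(-1.59787, -0.769479, 0.1935)  len=0.7575
  (v18,v21,v22) [-+-] → (-1.00563, -1.24175, 0.1935)–(-0.394643, -1.72904, 0.1935)  len=0.7815
  (v20,v24,v21) [--+] → (0.68716, -1.95619, 0.1935)–(-0.508814, -2.22916, 0.1935)  len=1.2267
  (v21,v24,v25) [+-+] → (0.68716, -1.95619, 0.1935)–(1.42564, -1.78763, 0.1935)  len=0.7575
  (v21,v25,v22) [++-] → (0.343839, -1.56048, 0.1935)–(-0.394643, -1.72904, 0.1935)  len=0.7575
  (v22,v25,v26) [-+-] → (0.343839, -1.56048, 0.1935)–(1.10576, -1.38657, 0.1935)  len=0.7815
  (v24,v0,v25) [--+] → (1.95785, -0.682453, 0.1935)–(1.42564, -1.78763, 0.1935)  len=1.2266
  (v25,v0,v1) [+-+] → (1.95785, -0.682453, 0.1935)–(2.2865, 0, 0.1935)  len=0.7575
  (v25,v1,v26) [++-] → (1.43441, -0.704121, 0.1935)–(1.10576, -1.38657, 0.1935)  len=0.7575
  (v26,v1,v2) [-+-] → (1.43441, -0.704121, 0.1935)–(1.7735, 0, 0.1935)  len=0.7815

Chained into 2 loop(s):
  loop 1: 14 segments, perimeter = 13.8890
  loop 2: 14 segments, perimeter = 10.7729
Total perimeter = 24.662


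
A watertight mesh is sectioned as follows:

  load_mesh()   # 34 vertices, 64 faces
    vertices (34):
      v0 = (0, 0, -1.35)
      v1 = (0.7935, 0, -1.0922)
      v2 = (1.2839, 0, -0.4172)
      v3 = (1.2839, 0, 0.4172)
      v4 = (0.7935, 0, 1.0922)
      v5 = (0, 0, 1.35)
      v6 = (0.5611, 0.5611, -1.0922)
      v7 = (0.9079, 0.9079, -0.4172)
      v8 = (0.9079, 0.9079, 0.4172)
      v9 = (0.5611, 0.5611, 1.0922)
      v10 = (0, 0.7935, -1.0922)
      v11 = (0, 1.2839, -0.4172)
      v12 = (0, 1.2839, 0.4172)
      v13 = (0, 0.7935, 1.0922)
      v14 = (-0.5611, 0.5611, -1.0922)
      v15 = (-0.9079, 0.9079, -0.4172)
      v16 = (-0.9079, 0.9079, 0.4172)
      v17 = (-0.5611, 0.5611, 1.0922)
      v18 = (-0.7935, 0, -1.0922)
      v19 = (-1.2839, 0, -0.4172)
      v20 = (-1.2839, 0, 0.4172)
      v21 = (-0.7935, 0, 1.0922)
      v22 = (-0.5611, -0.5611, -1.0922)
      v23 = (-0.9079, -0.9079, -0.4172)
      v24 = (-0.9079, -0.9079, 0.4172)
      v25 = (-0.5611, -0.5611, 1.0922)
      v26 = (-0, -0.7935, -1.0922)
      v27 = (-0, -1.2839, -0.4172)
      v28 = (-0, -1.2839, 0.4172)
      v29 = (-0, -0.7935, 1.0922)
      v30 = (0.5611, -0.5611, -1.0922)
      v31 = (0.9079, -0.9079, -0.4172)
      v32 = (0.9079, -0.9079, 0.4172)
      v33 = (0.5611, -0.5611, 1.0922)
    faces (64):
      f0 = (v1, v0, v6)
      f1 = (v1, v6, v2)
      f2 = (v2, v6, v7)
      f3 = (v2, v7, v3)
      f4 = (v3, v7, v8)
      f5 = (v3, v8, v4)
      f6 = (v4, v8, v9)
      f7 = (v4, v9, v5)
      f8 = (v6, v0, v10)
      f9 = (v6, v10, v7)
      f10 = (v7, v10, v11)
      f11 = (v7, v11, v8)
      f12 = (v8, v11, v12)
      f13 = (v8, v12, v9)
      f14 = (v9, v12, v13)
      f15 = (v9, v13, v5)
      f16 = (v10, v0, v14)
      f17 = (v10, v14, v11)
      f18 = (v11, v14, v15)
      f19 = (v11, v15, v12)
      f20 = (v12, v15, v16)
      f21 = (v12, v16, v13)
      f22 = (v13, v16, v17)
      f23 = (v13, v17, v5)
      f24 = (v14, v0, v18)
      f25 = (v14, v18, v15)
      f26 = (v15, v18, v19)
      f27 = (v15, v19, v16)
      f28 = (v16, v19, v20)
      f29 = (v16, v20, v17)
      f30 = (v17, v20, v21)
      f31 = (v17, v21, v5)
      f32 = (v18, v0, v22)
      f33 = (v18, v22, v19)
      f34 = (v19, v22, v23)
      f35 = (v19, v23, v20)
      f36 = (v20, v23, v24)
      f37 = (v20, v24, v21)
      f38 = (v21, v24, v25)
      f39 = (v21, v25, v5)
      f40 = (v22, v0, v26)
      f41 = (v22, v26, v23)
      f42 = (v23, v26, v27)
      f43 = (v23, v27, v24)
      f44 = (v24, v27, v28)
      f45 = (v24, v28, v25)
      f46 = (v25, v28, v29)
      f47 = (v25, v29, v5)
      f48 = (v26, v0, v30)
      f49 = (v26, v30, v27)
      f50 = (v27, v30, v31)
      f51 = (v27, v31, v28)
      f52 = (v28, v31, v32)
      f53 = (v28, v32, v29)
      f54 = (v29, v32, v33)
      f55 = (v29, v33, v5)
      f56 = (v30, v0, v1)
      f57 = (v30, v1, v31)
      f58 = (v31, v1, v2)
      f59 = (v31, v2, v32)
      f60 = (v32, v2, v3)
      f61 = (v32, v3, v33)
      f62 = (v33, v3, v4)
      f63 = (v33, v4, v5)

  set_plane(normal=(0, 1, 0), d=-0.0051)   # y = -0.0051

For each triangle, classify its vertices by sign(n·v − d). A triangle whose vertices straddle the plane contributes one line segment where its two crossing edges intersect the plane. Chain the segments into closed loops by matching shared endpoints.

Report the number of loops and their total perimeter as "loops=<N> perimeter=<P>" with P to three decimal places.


loops=1 perimeter=8.334

Straddling triangles (20 of 64):
  (v18,v0,v22) [++-] → (-0.0051, -0.0051, -1.34766)–(-0.791388, -0.0051, -1.0922)  len=0.8267
  (v18,v22,v19) [+-+] → (-0.791388, -0.0051, -1.0922)–(-1.27733, -0.0051, -0.423335)  len=0.8268
  (v19,v22,v23) [+--] → (-1.27733, -0.0051, -0.423335)–(-1.28179, -0.0051, -0.4172)  len=0.0076
  (v19,v23,v20) [+-+] → (-1.28179, -0.0051, -0.4172)–(-1.28179, -0.0051, 0.412513)  len=0.8297
  (v20,v23,v24) [+--] → (-1.28179, -0.0051, 0.412513)–(-1.28179, -0.0051, 0.4172)  len=0.0047
  (v20,v24,v21) [+-+] → (-1.28179, -0.0051, 0.4172)–(-0.794143, -0.0051, 1.08841)  len=0.8296
  (v21,v24,v25) [+--] → (-0.794143, -0.0051, 1.08841)–(-0.791388, -0.0051, 1.0922)  len=0.0047
  (v21,v25,v5) [+-+] → (-0.791388, -0.0051, 1.0922)–(-0.0051, -0.0051, 1.34766)  len=0.8267
  (v22,v0,v26) [-+-] → (-0.0051, -0.0051, -1.34766)–(0, -0.0051, -1.34834)  len=0.0051
  (v25,v29,v5) [--+] → (0, -0.0051, 1.34834)–(-0.0051, -0.0051, 1.34766)  len=0.0051
  (v26,v0,v30) [-+-] → (0, -0.0051, -1.34834)–(0.0051, -0.0051, -1.34766)  len=0.0051
  (v29,v33,v5) [--+] → (0.0051, -0.0051, 1.34766)–(0, -0.0051, 1.34834)  len=0.0051
  (v30,v0,v1) [-++] → (0.0051, -0.0051, -1.34766)–(0.791388, -0.0051, -1.0922)  len=0.8267
  (v30,v1,v31) [-+-] → (0.791388, -0.0051, -1.0922)–(0.794143, -0.0051, -1.08841)  len=0.0047
  (v31,v1,v2) [-++] → (0.794143, -0.0051, -1.08841)–(1.28179, -0.0051, -0.4172)  len=0.8296
  (v31,v2,v32) [-+-] → (1.28179, -0.0051, -0.4172)–(1.28179, -0.0051, -0.412513)  len=0.0047
  (v32,v2,v3) [-++] → (1.28179, -0.0051, -0.412513)–(1.28179, -0.0051, 0.4172)  len=0.8297
  (v32,v3,v33) [-+-] → (1.28179, -0.0051, 0.4172)–(1.27733, -0.0051, 0.423335)  len=0.0076
  (v33,v3,v4) [-++] → (1.27733, -0.0051, 0.423335)–(0.791388, -0.0051, 1.0922)  len=0.8268
  (v33,v4,v5) [-++] → (0.791388, -0.0051, 1.0922)–(0.0051, -0.0051, 1.34766)  len=0.8267

Chained into 1 loop(s):
  loop 1: 20 segments, perimeter = 8.3337
Total perimeter = 8.334


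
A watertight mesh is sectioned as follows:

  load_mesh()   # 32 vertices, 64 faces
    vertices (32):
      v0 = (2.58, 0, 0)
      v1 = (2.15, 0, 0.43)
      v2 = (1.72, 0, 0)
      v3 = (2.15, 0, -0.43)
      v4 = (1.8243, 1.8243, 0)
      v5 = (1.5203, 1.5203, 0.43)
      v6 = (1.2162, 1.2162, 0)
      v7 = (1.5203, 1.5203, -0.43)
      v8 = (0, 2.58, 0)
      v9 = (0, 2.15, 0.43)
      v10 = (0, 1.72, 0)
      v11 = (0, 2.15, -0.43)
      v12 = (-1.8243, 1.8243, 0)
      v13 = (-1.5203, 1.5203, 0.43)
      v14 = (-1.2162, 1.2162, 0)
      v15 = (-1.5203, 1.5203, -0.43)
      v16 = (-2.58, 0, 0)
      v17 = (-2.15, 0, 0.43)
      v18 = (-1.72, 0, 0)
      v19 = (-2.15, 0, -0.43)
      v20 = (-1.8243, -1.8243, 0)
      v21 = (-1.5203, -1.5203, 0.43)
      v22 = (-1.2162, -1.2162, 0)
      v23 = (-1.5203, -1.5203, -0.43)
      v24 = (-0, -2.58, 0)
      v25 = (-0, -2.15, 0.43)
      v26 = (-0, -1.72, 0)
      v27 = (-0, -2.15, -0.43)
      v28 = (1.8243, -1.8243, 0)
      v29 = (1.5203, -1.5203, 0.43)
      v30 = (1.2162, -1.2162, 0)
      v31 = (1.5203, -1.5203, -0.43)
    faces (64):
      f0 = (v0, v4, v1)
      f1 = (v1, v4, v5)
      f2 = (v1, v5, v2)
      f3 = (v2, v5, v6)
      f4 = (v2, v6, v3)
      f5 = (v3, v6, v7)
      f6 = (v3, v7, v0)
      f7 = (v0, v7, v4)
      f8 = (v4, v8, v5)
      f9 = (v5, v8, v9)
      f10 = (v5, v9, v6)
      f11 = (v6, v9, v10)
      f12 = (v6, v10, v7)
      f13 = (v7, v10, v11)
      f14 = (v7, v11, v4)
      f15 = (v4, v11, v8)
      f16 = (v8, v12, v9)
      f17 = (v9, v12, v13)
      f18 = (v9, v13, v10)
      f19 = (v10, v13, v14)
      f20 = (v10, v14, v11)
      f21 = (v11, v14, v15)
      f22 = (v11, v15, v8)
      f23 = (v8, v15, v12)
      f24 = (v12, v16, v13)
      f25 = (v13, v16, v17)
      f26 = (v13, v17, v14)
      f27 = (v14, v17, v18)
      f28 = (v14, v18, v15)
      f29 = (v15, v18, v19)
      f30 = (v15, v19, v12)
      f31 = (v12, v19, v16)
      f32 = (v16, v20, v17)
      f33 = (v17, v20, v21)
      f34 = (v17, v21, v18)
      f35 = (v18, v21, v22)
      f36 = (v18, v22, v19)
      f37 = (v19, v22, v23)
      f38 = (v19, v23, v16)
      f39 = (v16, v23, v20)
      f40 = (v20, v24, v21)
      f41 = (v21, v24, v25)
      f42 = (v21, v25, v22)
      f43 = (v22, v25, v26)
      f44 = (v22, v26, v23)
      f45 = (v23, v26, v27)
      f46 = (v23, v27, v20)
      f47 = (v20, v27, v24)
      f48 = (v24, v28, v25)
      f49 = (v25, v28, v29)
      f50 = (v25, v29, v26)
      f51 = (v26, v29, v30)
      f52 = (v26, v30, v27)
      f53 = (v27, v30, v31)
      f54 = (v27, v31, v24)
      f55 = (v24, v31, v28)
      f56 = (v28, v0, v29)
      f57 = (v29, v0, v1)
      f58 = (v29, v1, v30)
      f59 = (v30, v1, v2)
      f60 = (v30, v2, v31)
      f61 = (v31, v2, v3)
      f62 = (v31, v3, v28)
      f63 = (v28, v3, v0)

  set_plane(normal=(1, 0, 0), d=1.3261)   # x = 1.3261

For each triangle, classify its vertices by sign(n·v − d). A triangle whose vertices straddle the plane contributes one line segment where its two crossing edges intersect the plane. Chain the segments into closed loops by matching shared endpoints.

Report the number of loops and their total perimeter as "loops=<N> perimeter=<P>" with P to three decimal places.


loops=2 perimeter=5.610

Straddling triangles (20 of 64):
  (v2,v5,v6) [++-] → (1.3261, 1.3261, 0.1554)–(1.3261, 0.950896, 0)  len=0.4061
  (v2,v6,v3) [+-+] → (1.3261, 0.950896, 0)–(1.3261, 1.07306, -0.0506072)  len=0.1322
  (v3,v6,v7) [+-+] → (1.3261, 1.07306, -0.0506072)–(1.3261, 1.3261, -0.1554)  len=0.2739
  (v4,v8,v5) [+-+] → (1.3261, 2.03067, 0)–(1.3261, 1.65566, 0.375073)  len=0.5304
  (v5,v8,v9) [+--] → (1.3261, 1.65566, 0.375073)–(1.3261, 1.60074, 0.43)  len=0.0777
  (v5,v9,v6) [+--] → (1.3261, 1.60074, 0.43)–(1.3261, 1.3261, 0.1554)  len=0.3884
  (v6,v10,v7) [--+] → (1.3261, 1.54581, -0.375073)–(1.3261, 1.3261, -0.1554)  len=0.3107
  (v7,v10,v11) [+--] → (1.3261, 1.54581, -0.375073)–(1.3261, 1.60074, -0.43)  len=0.0777
  (v7,v11,v4) [+-+] → (1.3261, 1.60074, -0.43)–(1.3261, 1.91325, -0.117429)  len=0.4420
  (v4,v11,v8) [+--] → (1.3261, 1.91325, -0.117429)–(1.3261, 2.03067, 0)  len=0.1661
  (v24,v28,v25) [-+-] → (1.3261, -2.03067, 0)–(1.3261, -1.91325, 0.117429)  len=0.1661
  (v25,v28,v29) [-++] → (1.3261, -1.91325, 0.117429)–(1.3261, -1.60074, 0.43)  len=0.4420
  (v25,v29,v26) [-+-] → (1.3261, -1.60074, 0.43)–(1.3261, -1.54581, 0.375073)  len=0.0777
  (v26,v29,v30) [-+-] → (1.3261, -1.54581, 0.375073)–(1.3261, -1.3261, 0.1554)  len=0.3107
  (v27,v30,v31) [--+] → (1.3261, -1.3261, -0.1554)–(1.3261, -1.60074, -0.43)  len=0.3884
  (v27,v31,v24) [-+-] → (1.3261, -1.60074, -0.43)–(1.3261, -1.65566, -0.375073)  len=0.0777
  (v24,v31,v28) [-++] → (1.3261, -1.65566, -0.375073)–(1.3261, -2.03067, 0)  len=0.5304
  (v29,v1,v30) [++-] → (1.3261, -1.07306, 0.0506072)–(1.3261, -1.3261, 0.1554)  len=0.2739
  (v30,v1,v2) [-++] → (1.3261, -1.07306, 0.0506072)–(1.3261, -0.950896, 0)  len=0.1322
  (v30,v2,v31) [-++] → (1.3261, -0.950896, 0)–(1.3261, -1.3261, -0.1554)  len=0.4061

Chained into 2 loop(s):
  loop 1: 10 segments, perimeter = 2.8051
  loop 2: 10 segments, perimeter = 2.8051
Total perimeter = 5.610


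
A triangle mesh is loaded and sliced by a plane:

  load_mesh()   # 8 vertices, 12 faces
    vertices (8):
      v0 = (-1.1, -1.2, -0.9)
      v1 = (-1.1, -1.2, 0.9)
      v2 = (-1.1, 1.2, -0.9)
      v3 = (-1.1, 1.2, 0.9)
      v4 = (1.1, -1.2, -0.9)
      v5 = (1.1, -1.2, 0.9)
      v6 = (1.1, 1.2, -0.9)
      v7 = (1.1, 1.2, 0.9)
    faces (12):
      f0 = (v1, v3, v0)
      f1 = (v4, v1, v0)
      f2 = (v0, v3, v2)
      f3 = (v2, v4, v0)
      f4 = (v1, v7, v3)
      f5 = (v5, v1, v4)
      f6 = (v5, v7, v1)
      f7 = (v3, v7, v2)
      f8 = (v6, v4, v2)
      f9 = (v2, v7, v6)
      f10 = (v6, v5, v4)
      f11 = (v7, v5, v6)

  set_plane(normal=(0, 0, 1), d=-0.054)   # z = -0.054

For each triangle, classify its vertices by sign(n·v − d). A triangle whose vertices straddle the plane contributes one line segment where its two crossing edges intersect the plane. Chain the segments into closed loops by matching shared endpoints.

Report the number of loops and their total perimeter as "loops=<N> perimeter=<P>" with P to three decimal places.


Straddling triangles (8 of 12):
  (v1,v3,v0) [++-] → (-1.1, -0.072, -0.054)–(-1.1, -1.2, -0.054)  len=1.1280
  (v4,v1,v0) [-+-] → (0.066, -1.2, -0.054)–(-1.1, -1.2, -0.054)  len=1.1660
  (v0,v3,v2) [-+-] → (-1.1, -0.072, -0.054)–(-1.1, 1.2, -0.054)  len=1.2720
  (v5,v1,v4) [++-] → (0.066, -1.2, -0.054)–(1.1, -1.2, -0.054)  len=1.0340
  (v3,v7,v2) [++-] → (-0.066, 1.2, -0.054)–(-1.1, 1.2, -0.054)  len=1.0340
  (v2,v7,v6) [-+-] → (-0.066, 1.2, -0.054)–(1.1, 1.2, -0.054)  len=1.1660
  (v6,v5,v4) [-+-] → (1.1, 0.072, -0.054)–(1.1, -1.2, -0.054)  len=1.2720
  (v7,v5,v6) [++-] → (1.1, 0.072, -0.054)–(1.1, 1.2, -0.054)  len=1.1280

Chained into 1 loop(s):
  loop 1: 8 segments, perimeter = 9.2000
Total perimeter = 9.200

loops=1 perimeter=9.200


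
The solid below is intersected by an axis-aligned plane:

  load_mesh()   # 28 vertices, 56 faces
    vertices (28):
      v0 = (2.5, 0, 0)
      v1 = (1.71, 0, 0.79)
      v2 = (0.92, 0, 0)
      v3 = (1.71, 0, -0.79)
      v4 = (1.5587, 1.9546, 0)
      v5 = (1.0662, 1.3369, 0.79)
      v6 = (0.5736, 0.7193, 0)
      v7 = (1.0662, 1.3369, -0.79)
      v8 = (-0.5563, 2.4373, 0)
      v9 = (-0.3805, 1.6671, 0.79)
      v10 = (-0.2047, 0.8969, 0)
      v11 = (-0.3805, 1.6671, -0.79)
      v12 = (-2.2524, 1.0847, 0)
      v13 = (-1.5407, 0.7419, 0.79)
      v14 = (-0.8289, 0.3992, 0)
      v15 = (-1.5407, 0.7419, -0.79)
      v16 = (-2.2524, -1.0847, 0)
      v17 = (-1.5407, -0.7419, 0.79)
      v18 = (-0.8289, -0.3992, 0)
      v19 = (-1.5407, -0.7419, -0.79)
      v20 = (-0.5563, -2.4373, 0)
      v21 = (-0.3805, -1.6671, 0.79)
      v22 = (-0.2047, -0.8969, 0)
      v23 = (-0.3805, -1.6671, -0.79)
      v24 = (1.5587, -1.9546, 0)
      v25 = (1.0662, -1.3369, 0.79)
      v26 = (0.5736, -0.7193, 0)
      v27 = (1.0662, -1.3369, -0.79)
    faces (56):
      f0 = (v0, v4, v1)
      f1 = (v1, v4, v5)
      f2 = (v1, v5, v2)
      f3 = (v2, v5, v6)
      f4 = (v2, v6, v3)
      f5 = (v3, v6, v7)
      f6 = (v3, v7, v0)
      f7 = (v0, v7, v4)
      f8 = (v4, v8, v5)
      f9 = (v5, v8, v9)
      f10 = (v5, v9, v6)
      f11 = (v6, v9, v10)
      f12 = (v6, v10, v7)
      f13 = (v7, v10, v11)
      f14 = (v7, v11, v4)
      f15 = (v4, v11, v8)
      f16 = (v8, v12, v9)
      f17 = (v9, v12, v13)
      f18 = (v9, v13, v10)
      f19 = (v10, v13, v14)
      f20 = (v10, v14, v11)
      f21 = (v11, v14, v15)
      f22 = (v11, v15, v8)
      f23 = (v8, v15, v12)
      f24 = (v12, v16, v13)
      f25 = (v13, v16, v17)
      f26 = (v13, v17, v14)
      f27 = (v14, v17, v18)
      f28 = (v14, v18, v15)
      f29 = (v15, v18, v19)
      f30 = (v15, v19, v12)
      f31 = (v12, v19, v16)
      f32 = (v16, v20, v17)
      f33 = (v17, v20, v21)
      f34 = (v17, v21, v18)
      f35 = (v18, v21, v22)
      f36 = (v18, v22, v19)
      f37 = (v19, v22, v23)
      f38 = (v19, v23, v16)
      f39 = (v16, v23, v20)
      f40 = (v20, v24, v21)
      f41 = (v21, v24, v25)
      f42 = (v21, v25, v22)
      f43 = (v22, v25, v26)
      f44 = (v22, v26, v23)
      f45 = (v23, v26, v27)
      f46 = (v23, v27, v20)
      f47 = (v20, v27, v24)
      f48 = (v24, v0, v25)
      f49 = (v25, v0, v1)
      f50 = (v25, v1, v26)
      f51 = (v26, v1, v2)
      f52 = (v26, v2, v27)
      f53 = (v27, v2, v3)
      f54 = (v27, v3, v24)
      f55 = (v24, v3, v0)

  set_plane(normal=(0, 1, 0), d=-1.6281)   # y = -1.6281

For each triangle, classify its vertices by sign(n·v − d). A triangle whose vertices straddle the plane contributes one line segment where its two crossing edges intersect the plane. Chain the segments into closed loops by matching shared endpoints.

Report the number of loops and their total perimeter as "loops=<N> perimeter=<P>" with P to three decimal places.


loops=1 perimeter=7.539

Straddling triangles (16 of 56):
  (v16,v20,v17) [+-+] → (-1.571, -1.6281, 0)–(-1.02615, -1.6281, 0.37706)  len=0.6626
  (v17,v20,v21) [+--] → (-1.02615, -1.6281, 0.37706)–(-0.429406, -1.6281, 0.79)  len=0.7257
  (v17,v21,v18) [+-+] → (-0.429406, -1.6281, 0.79)–(-0.394293, -1.6281, 0.7657)  len=0.0427
  (v18,v21,v22) [+-+] → (-0.394293, -1.6281, 0.7657)–(-0.371598, -1.6281, 0.749997)  len=0.0276
  (v19,v22,v23) [++-] → (-0.371598, -1.6281, -0.749997)–(-0.429406, -1.6281, -0.79)  len=0.0703
  (v19,v23,v16) [+-+] → (-0.429406, -1.6281, -0.79)–(-0.50585, -1.6281, -0.737098)  len=0.0930
  (v16,v23,v20) [+--] → (-0.50585, -1.6281, -0.737098)–(-1.571, -1.6281, 0)  len=1.2953
  (v21,v24,v25) [--+] → (1.29838, -1.6281, 0.417573)–(-0.20963, -1.6281, 0.79)  len=1.5533
  (v21,v25,v22) [-++] → (-0.20963, -1.6281, 0.79)–(-0.371598, -1.6281, 0.749997)  len=0.1668
  (v22,v26,v23) [++-] → (-0.341241, -1.6281, -0.757493)–(-0.371598, -1.6281, -0.749997)  len=0.0313
  (v23,v26,v27) [-++] → (-0.341241, -1.6281, -0.757493)–(-0.20963, -1.6281, -0.79)  len=0.1356
  (v23,v27,v20) [-+-] → (-0.20963, -1.6281, -0.79)–(0.636836, -1.6281, -0.580941)  len=0.8719
  (v20,v27,v24) [-+-] → (0.636836, -1.6281, -0.580941)–(1.29838, -1.6281, -0.417573)  len=0.6814
  (v24,v0,v25) [-++] → (1.71594, -1.6281, 0)–(1.29838, -1.6281, 0.417573)  len=0.5905
  (v27,v3,v24) [++-] → (1.58397, -1.6281, -0.131963)–(1.29838, -1.6281, -0.417573)  len=0.4039
  (v24,v3,v0) [-++] → (1.58397, -1.6281, -0.131963)–(1.71594, -1.6281, 0)  len=0.1866

Chained into 1 loop(s):
  loop 1: 16 segments, perimeter = 7.5385
Total perimeter = 7.539


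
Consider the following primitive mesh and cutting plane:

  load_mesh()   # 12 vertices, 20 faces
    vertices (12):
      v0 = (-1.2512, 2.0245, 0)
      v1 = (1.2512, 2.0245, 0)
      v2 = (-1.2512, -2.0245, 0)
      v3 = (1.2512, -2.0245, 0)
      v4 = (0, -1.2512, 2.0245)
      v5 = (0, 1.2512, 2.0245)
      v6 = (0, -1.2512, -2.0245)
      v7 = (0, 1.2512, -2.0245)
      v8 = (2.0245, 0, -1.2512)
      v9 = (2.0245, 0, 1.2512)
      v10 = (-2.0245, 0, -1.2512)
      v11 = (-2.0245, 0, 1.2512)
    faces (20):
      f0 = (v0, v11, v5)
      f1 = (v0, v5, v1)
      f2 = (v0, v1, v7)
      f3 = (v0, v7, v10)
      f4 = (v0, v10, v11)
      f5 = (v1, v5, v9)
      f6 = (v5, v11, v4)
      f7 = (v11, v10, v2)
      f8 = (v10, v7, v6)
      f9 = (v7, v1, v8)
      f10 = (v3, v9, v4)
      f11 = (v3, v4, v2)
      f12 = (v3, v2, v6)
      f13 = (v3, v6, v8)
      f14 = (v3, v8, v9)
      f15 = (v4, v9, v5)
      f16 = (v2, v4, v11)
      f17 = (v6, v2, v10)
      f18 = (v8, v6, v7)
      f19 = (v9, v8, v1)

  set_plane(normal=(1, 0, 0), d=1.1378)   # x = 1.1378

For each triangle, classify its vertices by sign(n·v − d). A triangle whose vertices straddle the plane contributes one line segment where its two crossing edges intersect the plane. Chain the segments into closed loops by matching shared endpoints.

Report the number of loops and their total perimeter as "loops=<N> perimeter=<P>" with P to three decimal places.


loops=1 perimeter=10.934

Straddling triangles (10 of 20):
  (v0,v5,v1) [--+] → (1.1378, 1.95441, 0.183486)–(1.1378, 2.0245, 0)  len=0.1964
  (v0,v1,v7) [-+-] → (1.1378, 2.0245, 0)–(1.1378, 1.95441, -0.183486)  len=0.1964
  (v1,v5,v9) [+-+] → (1.1378, 1.95441, 0.183486)–(1.1378, 0.548006, 1.58989)  len=1.9890
  (v7,v1,v8) [-++] → (1.1378, 1.95441, -0.183486)–(1.1378, 0.548006, -1.58989)  len=1.9890
  (v3,v9,v4) [++-] → (1.1378, -0.548006, 1.58989)–(1.1378, -1.95441, 0.183486)  len=1.9890
  (v3,v4,v2) [+--] → (1.1378, -1.95441, 0.183486)–(1.1378, -2.0245, 0)  len=0.1964
  (v3,v2,v6) [+--] → (1.1378, -2.0245, 0)–(1.1378, -1.95441, -0.183486)  len=0.1964
  (v3,v6,v8) [+-+] → (1.1378, -1.95441, -0.183486)–(1.1378, -0.548006, -1.58989)  len=1.9890
  (v4,v9,v5) [-+-] → (1.1378, -0.548006, 1.58989)–(1.1378, 0.548006, 1.58989)  len=1.0960
  (v8,v6,v7) [+--] → (1.1378, -0.548006, -1.58989)–(1.1378, 0.548006, -1.58989)  len=1.0960

Chained into 1 loop(s):
  loop 1: 10 segments, perimeter = 10.9335
Total perimeter = 10.934


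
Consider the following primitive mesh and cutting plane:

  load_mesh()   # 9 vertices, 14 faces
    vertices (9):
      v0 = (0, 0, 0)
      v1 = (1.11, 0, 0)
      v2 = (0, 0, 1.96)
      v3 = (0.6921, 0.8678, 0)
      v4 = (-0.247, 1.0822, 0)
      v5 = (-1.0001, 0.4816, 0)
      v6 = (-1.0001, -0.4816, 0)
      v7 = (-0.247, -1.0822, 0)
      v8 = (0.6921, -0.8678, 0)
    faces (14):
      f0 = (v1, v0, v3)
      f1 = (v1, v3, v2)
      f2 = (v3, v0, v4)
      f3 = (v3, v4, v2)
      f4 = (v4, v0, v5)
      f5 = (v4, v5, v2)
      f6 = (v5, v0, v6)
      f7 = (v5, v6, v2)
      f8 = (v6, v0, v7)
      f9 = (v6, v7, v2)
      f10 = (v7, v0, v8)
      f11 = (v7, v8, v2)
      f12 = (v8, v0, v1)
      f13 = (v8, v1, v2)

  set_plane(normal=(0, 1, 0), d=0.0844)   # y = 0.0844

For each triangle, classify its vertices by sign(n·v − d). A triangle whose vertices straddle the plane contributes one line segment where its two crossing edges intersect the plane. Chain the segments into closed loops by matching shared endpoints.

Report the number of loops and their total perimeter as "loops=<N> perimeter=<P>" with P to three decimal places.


Straddling triangles (8 of 14):
  (v1,v0,v3) [--+] → (0.0673119, 0.0844, 0)–(1.06936, 0.0844, 0)  len=1.0020
  (v1,v3,v2) [-+-] → (1.06936, 0.0844, 0)–(0.0673119, 0.0844, 1.76938)  len=2.0334
  (v3,v0,v4) [+-+] → (0.0673119, 0.0844, 0)–(-0.0192634, 0.0844, 0)  len=0.0866
  (v3,v4,v2) [++-] → (-0.0192634, 0.0844, 1.80714)–(0.0673119, 0.0844, 1.76938)  len=0.0945
  (v4,v0,v5) [+-+] → (-0.0192634, 0.0844, 0)–(-0.175267, 0.0844, 0)  len=0.1560
  (v4,v5,v2) [++-] → (-0.175267, 0.0844, 1.61651)–(-0.0192634, 0.0844, 1.80714)  len=0.2463
  (v5,v0,v6) [+--] → (-0.175267, 0.0844, 0)–(-1.0001, 0.0844, 0)  len=0.8248
  (v5,v6,v2) [+--] → (-1.0001, 0.0844, 0)–(-0.175267, 0.0844, 1.61651)  len=1.8148

Chained into 1 loop(s):
  loop 1: 8 segments, perimeter = 6.2584
Total perimeter = 6.258

loops=1 perimeter=6.258


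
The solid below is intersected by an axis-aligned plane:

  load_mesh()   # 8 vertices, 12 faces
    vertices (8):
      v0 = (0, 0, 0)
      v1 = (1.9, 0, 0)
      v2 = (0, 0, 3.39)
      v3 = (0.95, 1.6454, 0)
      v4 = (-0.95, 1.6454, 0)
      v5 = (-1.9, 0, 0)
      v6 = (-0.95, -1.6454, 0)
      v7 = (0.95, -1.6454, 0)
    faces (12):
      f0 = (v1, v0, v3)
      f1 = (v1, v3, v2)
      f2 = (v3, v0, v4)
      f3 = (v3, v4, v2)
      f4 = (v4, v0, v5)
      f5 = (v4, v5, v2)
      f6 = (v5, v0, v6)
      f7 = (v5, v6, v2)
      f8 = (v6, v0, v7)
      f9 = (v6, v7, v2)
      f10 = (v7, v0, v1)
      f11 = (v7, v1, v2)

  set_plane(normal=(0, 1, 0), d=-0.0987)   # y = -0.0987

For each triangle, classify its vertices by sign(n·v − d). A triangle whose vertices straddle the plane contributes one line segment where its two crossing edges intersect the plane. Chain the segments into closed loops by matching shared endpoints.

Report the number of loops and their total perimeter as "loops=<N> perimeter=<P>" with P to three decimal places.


loops=1 perimeter=11.106

Straddling triangles (6 of 12):
  (v5,v0,v6) [++-] → (-0.0569861, -0.0987, 0)–(-1.84301, -0.0987, 0)  len=1.7860
  (v5,v6,v2) [+-+] → (-1.84301, -0.0987, 0)–(-0.0569861, -0.0987, 3.18665)  len=3.6530
  (v6,v0,v7) [-+-] → (-0.0569861, -0.0987, 0)–(0.0569861, -0.0987, 0)  len=0.1140
  (v6,v7,v2) [--+] → (0.0569861, -0.0987, 3.18665)–(-0.0569861, -0.0987, 3.18665)  len=0.1140
  (v7,v0,v1) [-++] → (0.0569861, -0.0987, 0)–(1.84301, -0.0987, 0)  len=1.7860
  (v7,v1,v2) [-++] → (1.84301, -0.0987, 0)–(0.0569861, -0.0987, 3.18665)  len=3.6530

Chained into 1 loop(s):
  loop 1: 6 segments, perimeter = 11.1061
Total perimeter = 11.106


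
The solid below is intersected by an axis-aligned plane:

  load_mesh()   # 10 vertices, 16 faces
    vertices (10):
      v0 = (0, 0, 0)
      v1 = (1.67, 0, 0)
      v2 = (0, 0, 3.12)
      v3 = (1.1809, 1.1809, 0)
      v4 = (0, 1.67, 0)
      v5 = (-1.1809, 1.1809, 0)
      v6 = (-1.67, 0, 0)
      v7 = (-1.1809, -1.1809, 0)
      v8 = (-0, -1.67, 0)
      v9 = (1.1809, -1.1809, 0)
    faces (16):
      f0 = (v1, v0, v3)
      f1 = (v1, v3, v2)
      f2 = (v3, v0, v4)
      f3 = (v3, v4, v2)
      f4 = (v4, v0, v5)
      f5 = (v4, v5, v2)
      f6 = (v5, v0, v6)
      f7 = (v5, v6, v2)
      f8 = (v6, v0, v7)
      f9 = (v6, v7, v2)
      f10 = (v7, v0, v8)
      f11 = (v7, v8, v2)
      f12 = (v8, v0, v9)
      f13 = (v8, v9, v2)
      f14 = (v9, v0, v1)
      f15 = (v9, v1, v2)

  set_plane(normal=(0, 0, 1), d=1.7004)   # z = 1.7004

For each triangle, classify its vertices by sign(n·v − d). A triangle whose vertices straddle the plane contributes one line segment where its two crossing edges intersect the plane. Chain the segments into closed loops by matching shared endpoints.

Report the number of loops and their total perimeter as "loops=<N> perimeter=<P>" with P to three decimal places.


Straddling triangles (8 of 16):
  (v1,v3,v2) [--+] → (0.53731, 0.53731, 1.7004)–(0.75985, 0, 1.7004)  len=0.5816
  (v3,v4,v2) [--+] → (0, 0.75985, 1.7004)–(0.53731, 0.53731, 1.7004)  len=0.5816
  (v4,v5,v2) [--+] → (-0.53731, 0.53731, 1.7004)–(0, 0.75985, 1.7004)  len=0.5816
  (v5,v6,v2) [--+] → (-0.75985, 0, 1.7004)–(-0.53731, 0.53731, 1.7004)  len=0.5816
  (v6,v7,v2) [--+] → (-0.53731, -0.53731, 1.7004)–(-0.75985, 0, 1.7004)  len=0.5816
  (v7,v8,v2) [--+] → (0, -0.75985, 1.7004)–(-0.53731, -0.53731, 1.7004)  len=0.5816
  (v8,v9,v2) [--+] → (0.53731, -0.53731, 1.7004)–(0, -0.75985, 1.7004)  len=0.5816
  (v9,v1,v2) [--+] → (0.75985, 0, 1.7004)–(0.53731, -0.53731, 1.7004)  len=0.5816

Chained into 1 loop(s):
  loop 1: 8 segments, perimeter = 4.6526
Total perimeter = 4.653

loops=1 perimeter=4.653


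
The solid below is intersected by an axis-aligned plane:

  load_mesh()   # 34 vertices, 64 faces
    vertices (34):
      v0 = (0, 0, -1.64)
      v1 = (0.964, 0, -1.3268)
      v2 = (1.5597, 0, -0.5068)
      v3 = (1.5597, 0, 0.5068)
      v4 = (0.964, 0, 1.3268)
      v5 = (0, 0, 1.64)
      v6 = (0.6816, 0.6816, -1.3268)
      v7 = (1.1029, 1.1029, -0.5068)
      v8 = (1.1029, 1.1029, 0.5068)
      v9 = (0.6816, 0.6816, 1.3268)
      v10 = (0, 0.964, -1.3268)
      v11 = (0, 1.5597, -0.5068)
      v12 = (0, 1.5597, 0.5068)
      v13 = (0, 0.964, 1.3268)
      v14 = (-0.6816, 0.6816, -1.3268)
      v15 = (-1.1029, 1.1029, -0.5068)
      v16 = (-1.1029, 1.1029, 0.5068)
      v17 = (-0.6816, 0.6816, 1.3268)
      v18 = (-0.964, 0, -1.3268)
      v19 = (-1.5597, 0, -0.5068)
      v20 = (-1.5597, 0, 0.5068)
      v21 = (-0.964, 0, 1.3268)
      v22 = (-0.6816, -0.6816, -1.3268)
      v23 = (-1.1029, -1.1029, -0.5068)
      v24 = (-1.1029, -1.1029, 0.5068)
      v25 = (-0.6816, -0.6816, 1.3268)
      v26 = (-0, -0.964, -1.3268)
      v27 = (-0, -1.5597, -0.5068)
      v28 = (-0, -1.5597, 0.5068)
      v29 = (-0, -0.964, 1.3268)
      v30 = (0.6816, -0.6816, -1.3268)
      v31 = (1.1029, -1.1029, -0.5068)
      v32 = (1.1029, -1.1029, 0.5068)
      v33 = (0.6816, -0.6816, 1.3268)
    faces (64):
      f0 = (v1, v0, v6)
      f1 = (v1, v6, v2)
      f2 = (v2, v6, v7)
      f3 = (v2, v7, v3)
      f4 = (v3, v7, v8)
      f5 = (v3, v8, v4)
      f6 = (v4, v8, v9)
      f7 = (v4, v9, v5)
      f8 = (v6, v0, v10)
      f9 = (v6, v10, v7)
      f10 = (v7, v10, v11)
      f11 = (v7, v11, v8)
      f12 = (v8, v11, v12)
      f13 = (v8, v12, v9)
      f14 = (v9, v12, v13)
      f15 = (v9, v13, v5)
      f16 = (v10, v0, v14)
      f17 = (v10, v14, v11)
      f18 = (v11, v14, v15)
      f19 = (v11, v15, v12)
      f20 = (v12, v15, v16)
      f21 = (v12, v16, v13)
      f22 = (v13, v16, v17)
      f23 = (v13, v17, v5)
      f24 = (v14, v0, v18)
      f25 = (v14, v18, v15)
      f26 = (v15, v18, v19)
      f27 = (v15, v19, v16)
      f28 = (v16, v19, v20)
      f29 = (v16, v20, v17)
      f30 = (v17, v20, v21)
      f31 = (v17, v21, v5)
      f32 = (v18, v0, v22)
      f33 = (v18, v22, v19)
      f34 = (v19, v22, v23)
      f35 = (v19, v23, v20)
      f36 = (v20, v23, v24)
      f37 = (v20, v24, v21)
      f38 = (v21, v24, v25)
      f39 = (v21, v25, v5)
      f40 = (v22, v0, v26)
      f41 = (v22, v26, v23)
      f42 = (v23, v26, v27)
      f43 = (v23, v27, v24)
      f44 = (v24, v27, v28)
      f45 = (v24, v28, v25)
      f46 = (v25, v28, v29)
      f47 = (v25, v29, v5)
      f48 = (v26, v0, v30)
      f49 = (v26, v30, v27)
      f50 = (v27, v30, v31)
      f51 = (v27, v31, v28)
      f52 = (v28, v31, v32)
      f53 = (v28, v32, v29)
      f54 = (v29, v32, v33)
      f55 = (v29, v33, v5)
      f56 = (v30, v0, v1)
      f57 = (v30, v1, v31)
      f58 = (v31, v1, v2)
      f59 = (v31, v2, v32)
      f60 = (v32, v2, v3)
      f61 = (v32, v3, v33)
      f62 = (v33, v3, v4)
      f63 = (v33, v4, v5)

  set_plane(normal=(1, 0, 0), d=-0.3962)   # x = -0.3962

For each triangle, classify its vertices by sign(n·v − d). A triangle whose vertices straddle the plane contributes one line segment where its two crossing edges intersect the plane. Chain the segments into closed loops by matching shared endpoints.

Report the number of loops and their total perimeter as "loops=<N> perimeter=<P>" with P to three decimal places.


loops=1 perimeter=9.378

Straddling triangles (20 of 64):
  (v10,v0,v14) [++-] → (-0.3962, 0.3962, -1.45794)–(-0.3962, 0.799847, -1.3268)  len=0.4244
  (v10,v14,v11) [+-+] → (-0.3962, 0.799847, -1.3268)–(-0.3962, 1.04928, -0.983449)  len=0.4244
  (v11,v14,v15) [+--] → (-0.3962, 1.04928, -0.983449)–(-0.3962, 1.3956, -0.5068)  len=0.5892
  (v11,v15,v12) [+-+] → (-0.3962, 1.3956, -0.5068)–(-0.3962, 1.3956, 0.14268)  len=0.6495
  (v12,v15,v16) [+--] → (-0.3962, 1.3956, 0.14268)–(-0.3962, 1.3956, 0.5068)  len=0.3641
  (v12,v16,v13) [+-+] → (-0.3962, 1.3956, 0.5068)–(-0.3962, 1.0139, 1.03223)  len=0.6494
  (v13,v16,v17) [+--] → (-0.3962, 1.0139, 1.03223)–(-0.3962, 0.799847, 1.3268)  len=0.3641
  (v13,v17,v5) [+-+] → (-0.3962, 0.799847, 1.3268)–(-0.3962, 0.3962, 1.45794)  len=0.4244
  (v14,v0,v18) [-+-] → (-0.3962, 0.3962, -1.45794)–(-0.3962, 0, -1.51128)  len=0.3998
  (v17,v21,v5) [--+] → (-0.3962, 0, 1.51128)–(-0.3962, 0.3962, 1.45794)  len=0.3998
  (v18,v0,v22) [-+-] → (-0.3962, 0, -1.51128)–(-0.3962, -0.3962, -1.45794)  len=0.3998
  (v21,v25,v5) [--+] → (-0.3962, -0.3962, 1.45794)–(-0.3962, 0, 1.51128)  len=0.3998
  (v22,v0,v26) [-++] → (-0.3962, -0.3962, -1.45794)–(-0.3962, -0.799847, -1.3268)  len=0.4244
  (v22,v26,v23) [-+-] → (-0.3962, -0.799847, -1.3268)–(-0.3962, -1.0139, -1.03223)  len=0.3641
  (v23,v26,v27) [-++] → (-0.3962, -1.0139, -1.03223)–(-0.3962, -1.3956, -0.5068)  len=0.6494
  (v23,v27,v24) [-+-] → (-0.3962, -1.3956, -0.5068)–(-0.3962, -1.3956, -0.14268)  len=0.3641
  (v24,v27,v28) [-++] → (-0.3962, -1.3956, -0.14268)–(-0.3962, -1.3956, 0.5068)  len=0.6495
  (v24,v28,v25) [-+-] → (-0.3962, -1.3956, 0.5068)–(-0.3962, -1.04928, 0.983449)  len=0.5892
  (v25,v28,v29) [-++] → (-0.3962, -1.04928, 0.983449)–(-0.3962, -0.799847, 1.3268)  len=0.4244
  (v25,v29,v5) [-++] → (-0.3962, -0.799847, 1.3268)–(-0.3962, -0.3962, 1.45794)  len=0.4244

Chained into 1 loop(s):
  loop 1: 20 segments, perimeter = 9.3782
Total perimeter = 9.378


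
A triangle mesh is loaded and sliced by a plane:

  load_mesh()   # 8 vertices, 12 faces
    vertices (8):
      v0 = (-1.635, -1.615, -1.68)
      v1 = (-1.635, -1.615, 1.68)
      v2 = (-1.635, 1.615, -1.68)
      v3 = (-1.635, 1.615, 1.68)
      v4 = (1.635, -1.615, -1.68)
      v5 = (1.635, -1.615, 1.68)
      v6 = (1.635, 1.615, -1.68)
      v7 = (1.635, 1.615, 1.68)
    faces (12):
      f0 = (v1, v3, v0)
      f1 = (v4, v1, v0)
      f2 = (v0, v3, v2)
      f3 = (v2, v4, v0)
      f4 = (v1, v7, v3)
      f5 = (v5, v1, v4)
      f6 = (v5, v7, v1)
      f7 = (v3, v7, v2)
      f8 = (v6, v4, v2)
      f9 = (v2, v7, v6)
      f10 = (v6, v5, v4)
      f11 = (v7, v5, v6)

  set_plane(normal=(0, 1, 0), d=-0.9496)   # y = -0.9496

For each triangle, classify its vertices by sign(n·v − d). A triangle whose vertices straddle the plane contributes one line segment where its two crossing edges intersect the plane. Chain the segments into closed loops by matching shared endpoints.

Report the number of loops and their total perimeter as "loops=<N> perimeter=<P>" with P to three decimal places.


Straddling triangles (8 of 12):
  (v1,v3,v0) [-+-] → (-1.635, -0.9496, 1.68)–(-1.635, -0.9496, -0.987819)  len=2.6678
  (v0,v3,v2) [-++] → (-1.635, -0.9496, -0.987819)–(-1.635, -0.9496, -1.68)  len=0.6922
  (v2,v4,v0) [+--] → (0.96136, -0.9496, -1.68)–(-1.635, -0.9496, -1.68)  len=2.5964
  (v1,v7,v3) [-++] → (-0.96136, -0.9496, 1.68)–(-1.635, -0.9496, 1.68)  len=0.6736
  (v5,v7,v1) [-+-] → (1.635, -0.9496, 1.68)–(-0.96136, -0.9496, 1.68)  len=2.5964
  (v6,v4,v2) [+-+] → (1.635, -0.9496, -1.68)–(0.96136, -0.9496, -1.68)  len=0.6736
  (v6,v5,v4) [+--] → (1.635, -0.9496, 0.987819)–(1.635, -0.9496, -1.68)  len=2.6678
  (v7,v5,v6) [+-+] → (1.635, -0.9496, 1.68)–(1.635, -0.9496, 0.987819)  len=0.6922

Chained into 1 loop(s):
  loop 1: 8 segments, perimeter = 13.2600
Total perimeter = 13.260

loops=1 perimeter=13.260
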